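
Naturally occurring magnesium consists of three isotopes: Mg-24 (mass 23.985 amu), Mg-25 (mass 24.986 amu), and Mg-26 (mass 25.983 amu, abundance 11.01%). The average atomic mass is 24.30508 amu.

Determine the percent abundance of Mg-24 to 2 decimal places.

78.99%

The remaining 88.99% is split between Mg-24 (fraction x) and Mg-25 (fraction 0.8899 − x).
Substituting: 23.985x + 24.986(0.8899 − x) = 21.4443517
(23.985 − 24.986)x = -0.7906897  ⇒  x = 0.78990, y = 0.10000
Mg-24: 78.99%, Mg-25: 10.00%.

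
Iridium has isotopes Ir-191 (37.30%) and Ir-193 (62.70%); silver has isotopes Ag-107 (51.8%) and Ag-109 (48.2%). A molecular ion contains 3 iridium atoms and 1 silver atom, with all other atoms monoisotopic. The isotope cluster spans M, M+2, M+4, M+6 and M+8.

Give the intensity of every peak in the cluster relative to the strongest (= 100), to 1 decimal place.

Iridium pattern (n=3): 0.05189512 : 0.26170165 : 0.43991135 : 0.24649188
Silver pattern (n=1): 0.5180 : 0.4820
Convolve the two distributions (both contribute in 2-u steps):
  M: 0.05189512×0.5180 = 0.026882
  M+2: 0.05189512×0.4820 + 0.26170165×0.5180 = 0.160575
  M+4: 0.26170165×0.4820 + 0.43991135×0.5180 = 0.354014
  M+6: 0.43991135×0.4820 + 0.24649188×0.5180 = 0.339720
  M+8: 0.24649188×0.4820 = 0.118809
Scale to base peak (0.354014) = 100: 7.6 : 45.4 : 100.0 : 96.0 : 33.6

7.6 : 45.4 : 100.0 : 96.0 : 33.6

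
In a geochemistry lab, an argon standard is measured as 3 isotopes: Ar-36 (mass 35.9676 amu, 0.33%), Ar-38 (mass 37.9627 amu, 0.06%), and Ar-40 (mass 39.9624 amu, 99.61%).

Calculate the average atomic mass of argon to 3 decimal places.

39.948 amu

The abundance-weighted mean is 0.0033 × 35.9676 + 0.0006 × 37.9627 + 0.9961 × 39.9624
= 0.11869 + 0.02278 + 39.80655 = 39.94802 amu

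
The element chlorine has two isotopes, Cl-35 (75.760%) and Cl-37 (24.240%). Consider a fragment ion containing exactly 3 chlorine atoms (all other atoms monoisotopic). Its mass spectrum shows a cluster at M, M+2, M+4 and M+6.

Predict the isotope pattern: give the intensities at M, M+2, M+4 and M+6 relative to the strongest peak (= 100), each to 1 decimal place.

Expanding (0.75760 + 0.24240)^3:
P(M) = 0.75760^3 = 0.434830
P(M+2) = 3 × 0.75760^2 × 0.24240^1 = 0.417382
P(M+4) = 3 × 0.75760^1 × 0.24240^2 = 0.133545
P(M+6) = 0.24240^3 = 0.014243
The M peak is largest (0.434830); scaling to 100 gives 100.0 : 96.0 : 30.7 : 3.3.

100.0 : 96.0 : 30.7 : 3.3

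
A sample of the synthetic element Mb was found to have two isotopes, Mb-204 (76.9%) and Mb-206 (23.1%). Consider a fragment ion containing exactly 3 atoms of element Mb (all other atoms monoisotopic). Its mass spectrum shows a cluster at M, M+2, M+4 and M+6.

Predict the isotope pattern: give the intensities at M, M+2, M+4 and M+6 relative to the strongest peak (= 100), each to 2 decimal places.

The 3 Mb atoms are independent, so intensities follow the terms of (0.769 + 0.231)^3.
P(M) = 0.769^3 = 0.454757
P(M+2) = 3 × 0.769^2 × 0.231^1 = 0.409813
P(M+4) = 3 × 0.769^1 × 0.231^2 = 0.123104
P(M+6) = 0.231^3 = 0.012326
The M peak is largest (0.454757); scaling to 100 gives 100.00 : 90.12 : 27.07 : 2.71.

100.00 : 90.12 : 27.07 : 2.71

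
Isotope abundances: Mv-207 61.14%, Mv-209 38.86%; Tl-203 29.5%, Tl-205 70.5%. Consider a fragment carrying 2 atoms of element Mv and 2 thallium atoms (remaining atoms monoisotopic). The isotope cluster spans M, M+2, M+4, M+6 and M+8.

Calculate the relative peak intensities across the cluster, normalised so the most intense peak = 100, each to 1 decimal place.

8.2 : 49.6 : 100.0 : 75.4 : 18.9

Element Mv pattern (n=2): 0.37380996 : 0.47518008 : 0.15100996
Thallium pattern (n=2): 0.087025 : 0.41595 : 0.497025
Convolve the two distributions (both contribute in 2-u steps):
  M: 0.37380996×0.087025 = 0.032531
  M+2: 0.37380996×0.41595 + 0.47518008×0.087025 = 0.196839
  M+4: 0.37380996×0.497025 + 0.47518008×0.41595 + 0.15100996×0.087025 = 0.396586
  M+6: 0.47518008×0.497025 + 0.15100996×0.41595 = 0.298989
  M+8: 0.15100996×0.497025 = 0.075056
Scale to base peak (0.396586) = 100: 8.2 : 49.6 : 100.0 : 75.4 : 18.9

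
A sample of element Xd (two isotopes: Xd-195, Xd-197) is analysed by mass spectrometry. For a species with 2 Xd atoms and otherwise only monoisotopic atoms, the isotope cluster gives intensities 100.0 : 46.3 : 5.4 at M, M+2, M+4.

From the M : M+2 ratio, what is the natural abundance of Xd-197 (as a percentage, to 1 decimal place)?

If p is the fraction of Xd that is Xd-195, then I(M+2)/I(M) = [C(2,1)·p^1·(1−p)] / p^2 = 2·(1−p)/p = 46.3/100.0 = 0.4630
(1−p)/p = 0.4630/2 = 0.2315  ⇒  p = 1/(1 + 0.2315) = 0.8120
Xd-195: 81.2%, Xd-197: 18.8%.

18.8%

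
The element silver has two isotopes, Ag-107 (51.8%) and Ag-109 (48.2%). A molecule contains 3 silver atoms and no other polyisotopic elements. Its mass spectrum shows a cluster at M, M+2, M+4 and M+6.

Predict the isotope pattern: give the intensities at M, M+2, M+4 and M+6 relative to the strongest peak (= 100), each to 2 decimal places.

Each Ag atom is independently Ag-107 (p = 0.518) or Ag-109 (q = 0.482); the cluster is the binomial expansion (p + q)^3.
P(M) = 0.518^3 = 0.138992
P(M+2) = 3 × 0.518^2 × 0.482^1 = 0.387997
P(M+4) = 3 × 0.518^1 × 0.482^2 = 0.361031
P(M+6) = 0.482^3 = 0.111980
The M+2 peak is largest (0.387997); scaling to 100 gives 35.82 : 100.00 : 93.05 : 28.86.

35.82 : 100.00 : 93.05 : 28.86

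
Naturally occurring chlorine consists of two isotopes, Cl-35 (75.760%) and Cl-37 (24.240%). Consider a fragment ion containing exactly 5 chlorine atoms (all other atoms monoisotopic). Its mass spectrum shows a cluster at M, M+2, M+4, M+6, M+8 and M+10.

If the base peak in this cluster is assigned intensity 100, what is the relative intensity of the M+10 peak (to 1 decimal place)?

0.2

Binomial terms of (0.75760 + 0.24240)^5: M 0.2496, M+2 0.3993, M+4 0.2555, M+6 0.0817, M+8 0.0131, M+10 0.0008 → M+2 is the base peak.
P(M+2) = C(5,1) × 0.75760^4 × 0.24240^1 = 5 × 0.32942751 × 0.2424 = 0.399266 (base)
P(M+10) = C(5,5) × 0.75760^0 × 0.24240^5 = 1 × 1.0000 × 0.00083688 = 0.000837
Relative intensity = 0.000837 / 0.399266 × 100 = 0.2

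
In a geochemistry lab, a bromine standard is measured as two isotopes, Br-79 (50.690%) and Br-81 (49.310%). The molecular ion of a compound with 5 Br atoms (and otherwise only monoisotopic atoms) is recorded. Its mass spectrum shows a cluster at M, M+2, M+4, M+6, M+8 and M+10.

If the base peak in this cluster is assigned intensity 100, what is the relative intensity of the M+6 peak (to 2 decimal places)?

(0.50690 + 0.49310)^5 gives M 0.0335, M+2 0.1628, M+4 0.3167, M+6 0.3081, M+8 0.1498, M+10 0.0292; the largest is M+4.
P(M+4) = C(5,2) × 0.50690^3 × 0.49310^2 = 10 × 0.13024674 × 0.24314761 = 0.316692 (base)
P(M+6) = C(5,3) × 0.50690^2 × 0.49310^3 = 10 × 0.25694761 × 0.11989609 = 0.308070
Relative intensity = 0.308070 / 0.316692 × 100 = 97.28

97.28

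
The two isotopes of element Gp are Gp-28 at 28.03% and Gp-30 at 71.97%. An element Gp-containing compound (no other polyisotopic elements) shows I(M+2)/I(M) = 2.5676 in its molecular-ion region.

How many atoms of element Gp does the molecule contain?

1

With n Gp atoms, P(M+2)/P(M) = C(n,1)·p^(n−1)q / p^n = n·q/p = n · 0.7197/0.2803.
n = 2.5676 × 0.2803/0.7197 = 1.00 ≈ 1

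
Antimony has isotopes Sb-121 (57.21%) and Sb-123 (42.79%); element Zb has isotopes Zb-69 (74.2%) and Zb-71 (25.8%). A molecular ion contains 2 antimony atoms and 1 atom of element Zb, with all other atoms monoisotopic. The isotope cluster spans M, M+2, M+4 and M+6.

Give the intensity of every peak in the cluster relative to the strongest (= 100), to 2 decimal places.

54.24 : 100.00 : 58.56 : 10.55

Antimony pattern (n=2): 0.32729841 : 0.48960318 : 0.18309841
Element Zb pattern (n=1): 0.7420 : 0.2580
Convolve the two distributions (both contribute in 2-u steps):
  M: 0.32729841×0.7420 = 0.242855
  M+2: 0.32729841×0.2580 + 0.48960318×0.7420 = 0.447729
  M+4: 0.48960318×0.2580 + 0.18309841×0.7420 = 0.262177
  M+6: 0.18309841×0.2580 = 0.047239
Scale to base peak (0.447729) = 100: 54.24 : 100.00 : 58.56 : 10.55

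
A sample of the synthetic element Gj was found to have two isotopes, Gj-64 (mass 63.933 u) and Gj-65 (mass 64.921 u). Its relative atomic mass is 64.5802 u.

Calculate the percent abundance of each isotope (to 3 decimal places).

Gj-64: 34.494%, Gj-65: 65.506%

Let x be the fractional abundance of Gj-64; then Gj-65 has abundance 1 − x.
63.933·x + 64.921·(1 − x) = 64.5802
(63.933 − 64.921)·x = 64.5802 − 64.921
x = -0.3408 / -0.988 = 0.34494 → 34.494% Gj-64, 65.506% Gj-65.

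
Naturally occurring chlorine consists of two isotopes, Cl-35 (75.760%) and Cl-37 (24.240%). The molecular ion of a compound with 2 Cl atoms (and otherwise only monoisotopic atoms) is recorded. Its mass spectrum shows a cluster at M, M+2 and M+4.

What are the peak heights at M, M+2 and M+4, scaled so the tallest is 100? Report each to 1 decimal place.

100.0 : 64.0 : 10.2

Expanding (0.75760 + 0.24240)^2:
P(M) = 0.75760^2 = 0.573958
P(M+2) = 2 × 0.75760^1 × 0.24240^1 = 0.367284
P(M+4) = 0.24240^2 = 0.058758
The M peak is largest (0.573958); scaling to 100 gives 100.0 : 64.0 : 10.2.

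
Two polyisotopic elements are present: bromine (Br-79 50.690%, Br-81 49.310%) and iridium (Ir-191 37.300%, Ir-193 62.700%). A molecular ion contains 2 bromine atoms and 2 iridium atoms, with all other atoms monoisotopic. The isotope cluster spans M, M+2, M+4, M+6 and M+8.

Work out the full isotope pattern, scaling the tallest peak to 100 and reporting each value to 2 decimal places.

9.70 : 51.47 : 100.00 : 84.16 : 25.93

Bromine pattern (n=2): 0.25694761 : 0.49990478 : 0.24314761
Iridium pattern (n=2): 0.139129 : 0.467742 : 0.393129
Convolve the two distributions (both contribute in 2-u steps):
  M: 0.25694761×0.139129 = 0.035749
  M+2: 0.25694761×0.467742 + 0.49990478×0.139129 = 0.189736
  M+4: 0.25694761×0.393129 + 0.49990478×0.467742 + 0.24314761×0.139129 = 0.368669
  M+6: 0.49990478×0.393129 + 0.24314761×0.467742 = 0.310257
  M+8: 0.24314761×0.393129 = 0.095588
Scale to base peak (0.368669) = 100: 9.70 : 51.47 : 100.00 : 84.16 : 25.93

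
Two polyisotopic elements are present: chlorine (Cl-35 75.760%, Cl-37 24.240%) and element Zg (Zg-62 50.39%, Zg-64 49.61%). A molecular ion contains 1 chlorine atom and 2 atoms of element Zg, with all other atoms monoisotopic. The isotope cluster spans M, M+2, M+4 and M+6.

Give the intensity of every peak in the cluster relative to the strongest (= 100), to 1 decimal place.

43.7 : 100.0 : 69.9 : 13.5

Chlorine pattern (n=1): 0.7576 : 0.2424
Element Zg pattern (n=2): 0.25391521 : 0.49996958 : 0.24611521
Convolve the two distributions (both contribute in 2-u steps):
  M: 0.7576×0.25391521 = 0.192366
  M+2: 0.7576×0.49996958 + 0.2424×0.25391521 = 0.440326
  M+4: 0.7576×0.24611521 + 0.2424×0.49996958 = 0.307650
  M+6: 0.2424×0.24611521 = 0.059658
Scale to base peak (0.440326) = 100: 43.7 : 100.0 : 69.9 : 13.5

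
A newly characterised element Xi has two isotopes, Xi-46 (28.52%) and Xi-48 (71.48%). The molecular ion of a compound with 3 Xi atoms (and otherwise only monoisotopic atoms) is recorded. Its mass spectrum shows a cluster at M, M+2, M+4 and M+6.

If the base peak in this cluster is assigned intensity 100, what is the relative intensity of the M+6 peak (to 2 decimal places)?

Term probabilities: M 0.0232, M+2 0.1744, M+4 0.4372, M+6 0.3652. Base peak = M+4.
P(M+4) = C(3,2) × 0.2852^1 × 0.7148^2 = 3 × 0.2852 × 0.51093904 = 0.437159 (base)
P(M+6) = C(3,3) × 0.2852^0 × 0.7148^3 = 1 × 1.0000 × 0.36521923 = 0.365219
Relative intensity = 0.365219 / 0.437159 × 100 = 83.54

83.54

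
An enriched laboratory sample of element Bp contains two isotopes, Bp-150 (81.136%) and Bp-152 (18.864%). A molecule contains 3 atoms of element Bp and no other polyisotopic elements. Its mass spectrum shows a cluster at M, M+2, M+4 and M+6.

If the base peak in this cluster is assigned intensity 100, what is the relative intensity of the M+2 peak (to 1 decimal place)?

69.7

(0.81136 + 0.18864)^3 gives M 0.5341, M+2 0.3725, M+4 0.0866, M+6 0.0067; the largest is M.
P(M) = C(3,0) × 0.81136^3 × 0.18864^0 = 1 × 0.53412239 × 1.0000 = 0.534122 (base)
P(M+2) = C(3,1) × 0.81136^2 × 0.18864^1 = 3 × 0.65830505 × 0.18864 = 0.372548
Relative intensity = 0.372548 / 0.534122 × 100 = 69.7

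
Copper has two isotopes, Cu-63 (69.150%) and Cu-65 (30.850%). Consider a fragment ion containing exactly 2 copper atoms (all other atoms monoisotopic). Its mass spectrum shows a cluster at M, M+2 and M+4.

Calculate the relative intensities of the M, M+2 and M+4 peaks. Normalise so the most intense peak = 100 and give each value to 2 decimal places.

Each Cu atom is independently Cu-63 (p = 0.69150) or Cu-65 (q = 0.30850); the cluster is the binomial expansion (p + q)^2.
P(M) = 0.69150^2 = 0.478172
P(M+2) = 2 × 0.69150^1 × 0.30850^1 = 0.426656
P(M+4) = 0.30850^2 = 0.095172
The M peak is largest (0.478172); scaling to 100 gives 100.00 : 89.23 : 19.90.

100.00 : 89.23 : 19.90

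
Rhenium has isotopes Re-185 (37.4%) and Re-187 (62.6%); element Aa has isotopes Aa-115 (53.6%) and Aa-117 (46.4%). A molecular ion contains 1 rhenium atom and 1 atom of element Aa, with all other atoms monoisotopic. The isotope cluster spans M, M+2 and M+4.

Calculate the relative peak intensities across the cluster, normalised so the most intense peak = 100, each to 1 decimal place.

39.4 : 100.0 : 57.1

Rhenium pattern (n=1): 0.3740 : 0.6260
Element Aa pattern (n=1): 0.5360 : 0.4640
Convolve the two distributions (both contribute in 2-u steps):
  M: 0.3740×0.5360 = 0.200464
  M+2: 0.3740×0.4640 + 0.6260×0.5360 = 0.509072
  M+4: 0.6260×0.4640 = 0.290464
Scale to base peak (0.509072) = 100: 39.4 : 100.0 : 57.1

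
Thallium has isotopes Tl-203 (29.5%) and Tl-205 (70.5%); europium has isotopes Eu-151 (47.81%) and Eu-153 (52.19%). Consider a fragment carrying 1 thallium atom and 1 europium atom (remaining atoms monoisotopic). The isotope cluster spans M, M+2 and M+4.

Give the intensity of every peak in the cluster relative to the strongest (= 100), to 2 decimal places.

Thallium pattern (n=1): 0.2950 : 0.7050
Europium pattern (n=1): 0.4781 : 0.5219
Convolve the two distributions (both contribute in 2-u steps):
  M: 0.2950×0.4781 = 0.141040
  M+2: 0.2950×0.5219 + 0.7050×0.4781 = 0.491021
  M+4: 0.7050×0.5219 = 0.367940
Scale to base peak (0.491021) = 100: 28.72 : 100.00 : 74.93

28.72 : 100.00 : 74.93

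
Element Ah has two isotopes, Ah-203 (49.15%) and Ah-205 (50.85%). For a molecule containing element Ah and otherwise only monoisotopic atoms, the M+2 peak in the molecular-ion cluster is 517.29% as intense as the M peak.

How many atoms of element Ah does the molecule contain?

For n independent Ah atoms, I(M+2)/I(M) = n · (abundance Ah-205) / (abundance Ah-203) = n · 0.5085/0.4915.
n = 5.1729 × 0.4915/0.5085 = 5.00 ≈ 5

5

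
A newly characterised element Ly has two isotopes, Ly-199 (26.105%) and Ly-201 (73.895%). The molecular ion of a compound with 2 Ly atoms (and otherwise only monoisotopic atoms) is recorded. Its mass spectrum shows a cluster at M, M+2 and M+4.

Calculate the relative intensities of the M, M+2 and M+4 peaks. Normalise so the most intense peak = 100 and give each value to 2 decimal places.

12.48 : 70.65 : 100.00

Each Ly atom is independently Ly-199 (p = 0.26105) or Ly-201 (q = 0.73895); the cluster is the binomial expansion (p + q)^2.
P(M) = 0.26105^2 = 0.068147
P(M+2) = 2 × 0.26105^1 × 0.73895^1 = 0.385806
P(M+4) = 0.73895^2 = 0.546047
The M+4 peak is largest (0.546047); scaling to 100 gives 12.48 : 70.65 : 100.00.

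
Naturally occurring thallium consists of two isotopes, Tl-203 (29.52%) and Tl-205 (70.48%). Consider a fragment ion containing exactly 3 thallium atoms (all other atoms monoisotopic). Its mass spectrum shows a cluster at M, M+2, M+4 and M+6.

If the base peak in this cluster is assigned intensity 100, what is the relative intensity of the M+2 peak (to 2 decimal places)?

41.88

Term probabilities: M 0.0257, M+2 0.1843, M+4 0.4399, M+6 0.3501. Base peak = M+4.
P(M+4) = C(3,2) × 0.2952^1 × 0.7048^2 = 3 × 0.2952 × 0.49674304 = 0.439916 (base)
P(M+2) = C(3,1) × 0.2952^2 × 0.7048^1 = 3 × 0.08714304 × 0.7048 = 0.184255
Relative intensity = 0.184255 / 0.439916 × 100 = 41.88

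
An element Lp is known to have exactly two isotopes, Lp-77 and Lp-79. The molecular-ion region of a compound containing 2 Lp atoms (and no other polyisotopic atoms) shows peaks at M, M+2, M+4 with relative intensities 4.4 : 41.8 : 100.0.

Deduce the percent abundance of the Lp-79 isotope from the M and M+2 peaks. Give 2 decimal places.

Write p for the Lp-77 fraction. I(M+2)/I(M) = [C(2,1)·p^1·(1−p)] / p^2 = 2·(1−p)/p = 41.8/4.4 = 9.5000
(1−p)/p = 9.5000/2 = 4.7500  ⇒  p = 1/(1 + 4.7500) = 0.1739
Lp-77: 17.39%, Lp-79: 82.61%.

82.61%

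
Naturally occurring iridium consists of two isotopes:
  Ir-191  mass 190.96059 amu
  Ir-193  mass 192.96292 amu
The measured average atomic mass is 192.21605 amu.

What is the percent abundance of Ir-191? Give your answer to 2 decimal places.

Let x be the fractional abundance of Ir-191; then Ir-193 has abundance 1 − x.
190.96059·x + 192.96292·(1 − x) = 192.21605
(190.96059 − 192.96292)·x = 192.21605 − 192.96292
x = -0.74687 / -2.00233 = 0.37300 → 37.30% Ir-191, 62.70% Ir-193.

37.30%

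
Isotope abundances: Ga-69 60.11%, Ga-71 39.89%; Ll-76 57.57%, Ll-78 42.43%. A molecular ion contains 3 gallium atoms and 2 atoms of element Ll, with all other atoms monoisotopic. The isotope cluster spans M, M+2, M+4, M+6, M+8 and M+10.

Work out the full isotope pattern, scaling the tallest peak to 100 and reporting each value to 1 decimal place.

Gallium pattern (n=3): 0.21719018 : 0.43239309 : 0.28694328 : 0.06347345
Element Ll pattern (n=2): 0.33143049 : 0.48853902 : 0.18003049
Convolve the two distributions (both contribute in 2-u steps):
  M: 0.21719018×0.33143049 = 0.071983
  M+2: 0.21719018×0.48853902 + 0.43239309×0.33143049 = 0.249414
  M+4: 0.21719018×0.18003049 + 0.43239309×0.48853902 + 0.28694328×0.33143049 = 0.345444
  M+6: 0.43239309×0.18003049 + 0.28694328×0.48853902 + 0.06347345×0.33143049 = 0.239064
  M+8: 0.28694328×0.18003049 + 0.06347345×0.48853902 = 0.082668
  M+10: 0.06347345×0.18003049 = 0.011427
Scale to base peak (0.345444) = 100: 20.8 : 72.2 : 100.0 : 69.2 : 23.9 : 3.3

20.8 : 72.2 : 100.0 : 69.2 : 23.9 : 3.3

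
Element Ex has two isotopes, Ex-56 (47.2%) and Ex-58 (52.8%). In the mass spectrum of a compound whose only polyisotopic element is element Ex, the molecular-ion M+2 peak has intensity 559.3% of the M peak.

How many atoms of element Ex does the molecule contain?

For n independent Ex atoms, I(M+2)/I(M) = n · (abundance Ex-58) / (abundance Ex-56) = n · 0.528/0.472.
n = 5.593 × 0.472/0.528 = 5.00 ≈ 5

5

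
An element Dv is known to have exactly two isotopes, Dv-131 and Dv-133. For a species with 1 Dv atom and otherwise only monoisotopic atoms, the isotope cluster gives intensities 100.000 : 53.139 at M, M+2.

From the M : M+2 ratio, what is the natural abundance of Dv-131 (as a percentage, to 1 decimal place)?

65.3%

If p is the fraction of Dv that is Dv-131, then I(M+2)/I(M) = [C(1,1)·p^0·(1−p)] / p^1 = 1·(1−p)/p = 53.139/100.000 = 0.5314
(1−p)/p = 0.5314/1 = 0.5314  ⇒  p = 1/(1 + 0.5314) = 0.6530
Dv-131: 65.3%, Dv-133: 34.7%.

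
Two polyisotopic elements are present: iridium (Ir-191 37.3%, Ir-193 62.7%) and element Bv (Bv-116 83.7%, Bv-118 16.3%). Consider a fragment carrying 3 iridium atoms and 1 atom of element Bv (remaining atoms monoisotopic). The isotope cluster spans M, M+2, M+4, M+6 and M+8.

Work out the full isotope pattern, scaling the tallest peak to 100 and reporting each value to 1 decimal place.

10.6 : 55.4 : 100.0 : 67.7 : 9.8

Iridium pattern (n=3): 0.05189512 : 0.26170165 : 0.43991135 : 0.24649188
Element Bv pattern (n=1): 0.8370 : 0.1630
Convolve the two distributions (both contribute in 2-u steps):
  M: 0.05189512×0.8370 = 0.043436
  M+2: 0.05189512×0.1630 + 0.26170165×0.8370 = 0.227503
  M+4: 0.26170165×0.1630 + 0.43991135×0.8370 = 0.410863
  M+6: 0.43991135×0.1630 + 0.24649188×0.8370 = 0.278019
  M+8: 0.24649188×0.1630 = 0.040178
Scale to base peak (0.410863) = 100: 10.6 : 55.4 : 100.0 : 67.7 : 9.8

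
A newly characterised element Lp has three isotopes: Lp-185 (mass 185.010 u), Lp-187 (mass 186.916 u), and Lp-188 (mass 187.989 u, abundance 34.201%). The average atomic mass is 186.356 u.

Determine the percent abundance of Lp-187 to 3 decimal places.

17.164%

The remaining 65.799% is split between Lp-185 (fraction x) and Lp-187 (fraction 0.65799 − x).
Substituting: 185.010x + 186.916(0.65799 − x) = 122.06188211
(185.010 − 186.916)x = -0.92697673  ⇒  x = 0.48635, y = 0.17164
Lp-185: 48.635%, Lp-187: 17.164%.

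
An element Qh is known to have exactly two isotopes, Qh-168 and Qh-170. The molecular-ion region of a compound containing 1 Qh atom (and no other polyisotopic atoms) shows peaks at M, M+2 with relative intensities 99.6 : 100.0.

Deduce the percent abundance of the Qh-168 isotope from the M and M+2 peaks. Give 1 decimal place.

49.9%

Write p for the Qh-168 fraction. I(M+2)/I(M) = [C(1,1)·p^0·(1−p)] / p^1 = 1·(1−p)/p = 100.0/99.6 = 1.0040
(1−p)/p = 1.0040/1 = 1.0040  ⇒  p = 1/(1 + 1.0040) = 0.4990
Qh-168: 49.9%, Qh-170: 50.1%.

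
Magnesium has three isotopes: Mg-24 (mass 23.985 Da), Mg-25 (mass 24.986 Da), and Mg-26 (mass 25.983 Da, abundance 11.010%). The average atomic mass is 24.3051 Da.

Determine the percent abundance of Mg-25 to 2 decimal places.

The remaining 88.990% is split between Mg-24 (fraction x) and Mg-25 (fraction 0.88990 − x).
Substituting: 23.985x + 24.986(0.88990 − x) = 21.4443717
(23.985 − 24.986)x = -0.7906697  ⇒  x = 0.78988, y = 0.10002
Mg-24: 78.99%, Mg-25: 10.00%.

10.00%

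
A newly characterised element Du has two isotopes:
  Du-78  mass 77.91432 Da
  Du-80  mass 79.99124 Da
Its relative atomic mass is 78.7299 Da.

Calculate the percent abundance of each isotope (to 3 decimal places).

Du-78: 60.731%, Du-80: 39.269%

With x = fraction of Du-78 (so Du-80 is 1 − x):
77.91432·x + 79.99124·(1 − x) = 78.7299
(77.91432 − 79.99124)·x = 78.7299 − 79.99124
x = -1.26134 / -2.07692 = 0.60731 → 60.731% Du-78, 39.269% Du-80.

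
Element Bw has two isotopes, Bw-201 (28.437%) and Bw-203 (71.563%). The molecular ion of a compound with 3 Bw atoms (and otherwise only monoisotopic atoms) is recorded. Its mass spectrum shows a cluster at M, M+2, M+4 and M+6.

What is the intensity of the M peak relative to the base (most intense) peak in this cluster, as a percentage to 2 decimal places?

5.26%

Binomial terms of (0.28437 + 0.71563)^3: M 0.0230, M+2 0.1736, M+4 0.4369, M+6 0.3665 → M+4 is the base peak.
P(M+4) = C(3,2) × 0.28437^1 × 0.71563^2 = 3 × 0.28437 × 0.5121263 = 0.436900 (base)
P(M) = C(3,0) × 0.28437^3 × 0.71563^0 = 1 × 0.02299595 × 1.0000 = 0.022996
Relative intensity = 0.022996 / 0.436900 × 100 = 5.26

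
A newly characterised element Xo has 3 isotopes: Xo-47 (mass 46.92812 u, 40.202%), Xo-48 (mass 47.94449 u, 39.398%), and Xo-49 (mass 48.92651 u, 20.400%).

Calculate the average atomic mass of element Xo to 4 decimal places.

The abundance-weighted mean is 0.40202 × 46.92812 + 0.39398 × 47.94449 + 0.20400 × 48.92651
= 18.866043 + 18.889170 + 9.981008 = 47.736221 u

47.7362 u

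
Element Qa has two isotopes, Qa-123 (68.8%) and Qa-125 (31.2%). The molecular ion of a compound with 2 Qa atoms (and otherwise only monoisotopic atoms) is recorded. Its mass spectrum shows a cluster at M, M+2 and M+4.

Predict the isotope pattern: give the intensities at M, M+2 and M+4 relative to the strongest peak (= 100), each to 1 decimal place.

100.0 : 90.7 : 20.6

Expanding (0.688 + 0.312)^2:
P(M) = 0.688^2 = 0.473344
P(M+2) = 2 × 0.688^1 × 0.312^1 = 0.429312
P(M+4) = 0.312^2 = 0.097344
The M peak is largest (0.473344); scaling to 100 gives 100.0 : 90.7 : 20.6.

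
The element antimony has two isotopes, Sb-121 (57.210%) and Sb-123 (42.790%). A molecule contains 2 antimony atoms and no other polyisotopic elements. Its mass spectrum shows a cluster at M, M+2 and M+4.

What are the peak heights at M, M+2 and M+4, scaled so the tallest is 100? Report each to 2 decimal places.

66.85 : 100.00 : 37.40

Each Sb atom is independently Sb-121 (p = 0.57210) or Sb-123 (q = 0.42790); the cluster is the binomial expansion (p + q)^2.
P(M) = 0.57210^2 = 0.327298
P(M+2) = 2 × 0.57210^1 × 0.42790^1 = 0.489603
P(M+4) = 0.42790^2 = 0.183098
The M+2 peak is largest (0.489603); scaling to 100 gives 66.85 : 100.00 : 37.40.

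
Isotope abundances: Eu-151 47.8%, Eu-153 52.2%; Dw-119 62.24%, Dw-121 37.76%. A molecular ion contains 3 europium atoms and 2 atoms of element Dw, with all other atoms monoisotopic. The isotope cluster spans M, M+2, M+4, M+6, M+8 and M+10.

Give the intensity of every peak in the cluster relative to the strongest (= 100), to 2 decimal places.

12.62 : 56.68 : 100.00 : 86.47 : 36.57 : 6.05

Europium pattern (n=3): 0.10921535 : 0.35780594 : 0.39074206 : 0.14223665
Element Dw pattern (n=2): 0.38738176 : 0.47003648 : 0.14258176
Convolve the two distributions (both contribute in 2-u steps):
  M: 0.10921535×0.38738176 = 0.042308
  M+2: 0.10921535×0.47003648 + 0.35780594×0.38738176 = 0.189943
  M+4: 0.10921535×0.14258176 + 0.35780594×0.47003648 + 0.39074206×0.38738176 = 0.335120
  M+6: 0.35780594×0.14258176 + 0.39074206×0.47003648 + 0.14223665×0.38738176 = 0.289780
  M+8: 0.39074206×0.14258176 + 0.14223665×0.47003648 = 0.122569
  M+10: 0.14223665×0.14258176 = 0.020280
Scale to base peak (0.335120) = 100: 12.62 : 56.68 : 100.00 : 86.47 : 36.57 : 6.05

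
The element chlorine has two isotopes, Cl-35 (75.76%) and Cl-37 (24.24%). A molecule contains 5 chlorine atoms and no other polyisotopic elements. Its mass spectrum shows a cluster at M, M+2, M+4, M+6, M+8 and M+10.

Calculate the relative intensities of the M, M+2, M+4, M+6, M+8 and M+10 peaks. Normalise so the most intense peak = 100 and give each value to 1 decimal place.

Expanding (0.7576 + 0.2424)^5:
P(M) = 0.7576^5 = 0.249574
P(M+2) = 5 × 0.7576^4 × 0.2424^1 = 0.399266
P(M+4) = 10 × 0.7576^3 × 0.2424^2 = 0.255497
P(M+6) = 10 × 0.7576^2 × 0.2424^3 = 0.081748
P(M+8) = 5 × 0.7576^1 × 0.2424^4 = 0.013078
P(M+10) = 0.2424^5 = 0.000837
The M+2 peak is largest (0.399266); scaling to 100 gives 62.5 : 100.0 : 64.0 : 20.5 : 3.3 : 0.2.

62.5 : 100.0 : 64.0 : 20.5 : 3.3 : 0.2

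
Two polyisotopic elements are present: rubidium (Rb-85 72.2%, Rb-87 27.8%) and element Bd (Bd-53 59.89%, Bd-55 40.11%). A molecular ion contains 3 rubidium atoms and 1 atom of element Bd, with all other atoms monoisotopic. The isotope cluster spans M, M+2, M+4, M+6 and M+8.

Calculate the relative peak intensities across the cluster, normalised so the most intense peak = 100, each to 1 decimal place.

54.8 : 100.0 : 66.8 : 19.5 : 2.1

Rubidium pattern (n=3): 0.37636705 : 0.43475086 : 0.16739714 : 0.02148495
Element Bd pattern (n=1): 0.5989 : 0.4011
Convolve the two distributions (both contribute in 2-u steps):
  M: 0.37636705×0.5989 = 0.225406
  M+2: 0.37636705×0.4011 + 0.43475086×0.5989 = 0.411333
  M+4: 0.43475086×0.4011 + 0.16739714×0.5989 = 0.274633
  M+6: 0.16739714×0.4011 + 0.02148495×0.5989 = 0.080010
  M+8: 0.02148495×0.4011 = 0.008618
Scale to base peak (0.411333) = 100: 54.8 : 100.0 : 66.8 : 19.5 : 2.1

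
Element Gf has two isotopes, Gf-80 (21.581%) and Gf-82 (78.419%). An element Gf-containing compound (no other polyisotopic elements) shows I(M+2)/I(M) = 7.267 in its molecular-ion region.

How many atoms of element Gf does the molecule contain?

The M+2/M ratio from n Gf atoms is n · q/p = n · 0.78419/0.21581.
n = 7.267 × 0.21581/0.78419 = 2.00 ≈ 2

2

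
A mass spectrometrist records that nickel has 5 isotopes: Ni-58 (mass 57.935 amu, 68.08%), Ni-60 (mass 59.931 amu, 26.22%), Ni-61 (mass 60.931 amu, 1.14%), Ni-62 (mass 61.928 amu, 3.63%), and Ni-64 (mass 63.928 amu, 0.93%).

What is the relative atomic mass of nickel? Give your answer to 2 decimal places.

58.69 amu

Ar = Σ fᵢ·mᵢ = 0.6808 × 57.935 + 0.2622 × 59.931 + 0.0114 × 60.931 + 0.0363 × 61.928 + 0.0093 × 63.928
= 39.4421 + 15.7139 + 0.6946 + 2.2480 + 0.5945 = 58.6931 amu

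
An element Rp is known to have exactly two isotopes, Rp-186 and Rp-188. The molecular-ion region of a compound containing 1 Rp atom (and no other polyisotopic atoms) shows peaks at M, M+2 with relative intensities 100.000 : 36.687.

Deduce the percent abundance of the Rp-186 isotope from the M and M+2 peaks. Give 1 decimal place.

73.2%

Let p = fractional abundance of Rp-186. I(M+2)/I(M) = [C(1,1)·p^0·(1−p)] / p^1 = 1·(1−p)/p = 36.687/100.000 = 0.3669
(1−p)/p = 0.3669/1 = 0.3669  ⇒  p = 1/(1 + 0.3669) = 0.7316
Rp-186: 73.2%, Rp-188: 26.8%.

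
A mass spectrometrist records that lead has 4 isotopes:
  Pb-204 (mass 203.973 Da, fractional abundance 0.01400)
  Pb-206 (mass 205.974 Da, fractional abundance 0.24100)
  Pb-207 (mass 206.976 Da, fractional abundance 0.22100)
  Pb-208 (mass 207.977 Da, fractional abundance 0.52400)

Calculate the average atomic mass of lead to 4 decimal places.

Average mass = Σ (abundance × isotope mass) = 0.01400 × 203.973 + 0.24100 × 205.974 + 0.22100 × 206.976 + 0.52400 × 207.977
= 2.85562 + 49.63973 + 45.74170 + 108.97995 = 207.21700 Da

207.2170 Da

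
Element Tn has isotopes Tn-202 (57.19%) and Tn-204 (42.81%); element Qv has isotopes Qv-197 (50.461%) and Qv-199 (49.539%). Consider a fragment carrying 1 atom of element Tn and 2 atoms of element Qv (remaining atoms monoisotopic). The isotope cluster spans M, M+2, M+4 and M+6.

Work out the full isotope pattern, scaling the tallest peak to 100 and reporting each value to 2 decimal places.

36.87 : 100.00 : 89.73 : 26.60

Element Tn pattern (n=1): 0.5719 : 0.4281
Element Qv pattern (n=2): 0.25463125 : 0.4999575 : 0.24541125
Convolve the two distributions (both contribute in 2-u steps):
  M: 0.5719×0.25463125 = 0.145624
  M+2: 0.5719×0.4999575 + 0.4281×0.25463125 = 0.394933
  M+4: 0.5719×0.24541125 + 0.4281×0.4999575 = 0.354382
  M+6: 0.4281×0.24541125 = 0.105061
Scale to base peak (0.394933) = 100: 36.87 : 100.00 : 89.73 : 26.60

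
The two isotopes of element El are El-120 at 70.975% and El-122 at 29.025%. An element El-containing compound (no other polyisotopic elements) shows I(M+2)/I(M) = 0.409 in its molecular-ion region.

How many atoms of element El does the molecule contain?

1

With n El atoms, P(M+2)/P(M) = C(n,1)·p^(n−1)q / p^n = n·q/p = n · 0.29025/0.70975.
n = 0.409 × 0.70975/0.29025 = 1.00 ≈ 1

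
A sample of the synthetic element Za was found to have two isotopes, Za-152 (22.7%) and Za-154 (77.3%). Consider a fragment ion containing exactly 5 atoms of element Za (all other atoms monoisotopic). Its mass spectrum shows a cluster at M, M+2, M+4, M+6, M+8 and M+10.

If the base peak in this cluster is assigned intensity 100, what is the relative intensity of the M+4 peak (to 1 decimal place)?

Term probabilities: M 0.0006, M+2 0.0103, M+4 0.0699, M+6 0.2380, M+8 0.4052, M+10 0.2760. Base peak = M+8.
P(M+8) = C(5,4) × 0.227^1 × 0.773^4 = 5 × 0.2270 × 0.35704091 = 0.405241 (base)
P(M+4) = C(5,2) × 0.227^3 × 0.773^2 = 10 × 0.01169708 × 0.597529 = 0.069893
Relative intensity = 0.069893 / 0.405241 × 100 = 17.2

17.2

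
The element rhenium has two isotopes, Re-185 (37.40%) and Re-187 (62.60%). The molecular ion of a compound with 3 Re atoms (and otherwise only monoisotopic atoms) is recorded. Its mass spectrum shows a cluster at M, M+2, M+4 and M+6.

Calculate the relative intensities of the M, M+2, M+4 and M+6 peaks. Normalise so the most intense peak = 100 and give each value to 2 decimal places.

11.90 : 59.74 : 100.00 : 55.79

The 3 Re atoms are independent, so intensities follow the terms of (0.3740 + 0.6260)^3.
P(M) = 0.3740^3 = 0.052314
P(M+2) = 3 × 0.3740^2 × 0.6260^1 = 0.262687
P(M+4) = 3 × 0.3740^1 × 0.6260^2 = 0.439685
P(M+6) = 0.6260^3 = 0.245314
The M+4 peak is largest (0.439685); scaling to 100 gives 11.90 : 59.74 : 100.00 : 55.79.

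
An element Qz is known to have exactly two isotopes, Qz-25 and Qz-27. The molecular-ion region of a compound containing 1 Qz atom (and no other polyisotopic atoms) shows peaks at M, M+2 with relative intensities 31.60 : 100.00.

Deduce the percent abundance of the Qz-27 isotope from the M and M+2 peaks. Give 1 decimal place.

76.0%

Let p = fractional abundance of Qz-25. I(M+2)/I(M) = [C(1,1)·p^0·(1−p)] / p^1 = 1·(1−p)/p = 100.00/31.60 = 3.1646
(1−p)/p = 3.1646/1 = 3.1646  ⇒  p = 1/(1 + 3.1646) = 0.2401
Qz-25: 24.0%, Qz-27: 76.0%.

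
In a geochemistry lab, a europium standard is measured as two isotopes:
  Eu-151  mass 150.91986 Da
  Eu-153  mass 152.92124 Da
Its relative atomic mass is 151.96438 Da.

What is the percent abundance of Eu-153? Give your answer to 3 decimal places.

52.190%

With x = fraction of Eu-151 (so Eu-153 is 1 − x):
150.91986·x + 152.92124·(1 − x) = 151.96438
(150.91986 − 152.92124)·x = 151.96438 − 152.92124
x = -0.95686 / -2.00138 = 0.47810 → 47.810% Eu-151, 52.190% Eu-153.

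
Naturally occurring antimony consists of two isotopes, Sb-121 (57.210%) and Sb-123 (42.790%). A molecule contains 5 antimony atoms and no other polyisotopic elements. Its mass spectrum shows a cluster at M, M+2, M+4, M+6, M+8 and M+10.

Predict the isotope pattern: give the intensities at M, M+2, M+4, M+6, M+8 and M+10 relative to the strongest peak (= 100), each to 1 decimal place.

17.9 : 66.8 : 100.0 : 74.8 : 28.0 : 4.2

Expanding (0.57210 + 0.42790)^5:
P(M) = 0.57210^5 = 0.061286
P(M+2) = 5 × 0.57210^4 × 0.42790^1 = 0.229192
P(M+4) = 10 × 0.57210^3 × 0.42790^2 = 0.342847
P(M+6) = 10 × 0.57210^2 × 0.42790^3 = 0.256431
P(M+8) = 5 × 0.57210^1 × 0.42790^4 = 0.095898
P(M+10) = 0.42790^5 = 0.014345
The M+4 peak is largest (0.342847); scaling to 100 gives 17.9 : 66.8 : 100.0 : 74.8 : 28.0 : 4.2.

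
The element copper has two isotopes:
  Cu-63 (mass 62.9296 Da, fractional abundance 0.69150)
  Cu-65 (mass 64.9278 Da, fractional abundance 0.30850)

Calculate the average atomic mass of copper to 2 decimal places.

63.55 Da

Ar = Σ fᵢ·mᵢ = 0.69150 × 62.9296 + 0.30850 × 64.9278
= 43.51582 + 20.03023 = 63.54605 Da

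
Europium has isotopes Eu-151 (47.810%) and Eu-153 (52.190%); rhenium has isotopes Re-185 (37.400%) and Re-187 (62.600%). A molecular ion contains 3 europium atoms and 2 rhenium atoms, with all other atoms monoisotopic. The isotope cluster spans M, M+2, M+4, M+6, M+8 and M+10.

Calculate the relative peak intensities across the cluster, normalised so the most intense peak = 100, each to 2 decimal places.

Europium pattern (n=3): 0.10928391 : 0.3578871 : 0.39067407 : 0.14215492
Rhenium pattern (n=2): 0.139876 : 0.468248 : 0.391876
Convolve the two distributions (both contribute in 2-u steps):
  M: 0.10928391×0.139876 = 0.015286
  M+2: 0.10928391×0.468248 + 0.3578871×0.139876 = 0.101232
  M+4: 0.10928391×0.391876 + 0.3578871×0.468248 + 0.39067407×0.139876 = 0.265052
  M+6: 0.3578871×0.391876 + 0.39067407×0.468248 + 0.14215492×0.139876 = 0.343064
  M+8: 0.39067407×0.391876 + 0.14215492×0.468248 = 0.219660
  M+10: 0.14215492×0.391876 = 0.055707
Scale to base peak (0.343064) = 100: 4.46 : 29.51 : 77.26 : 100.00 : 64.03 : 16.24

4.46 : 29.51 : 77.26 : 100.00 : 64.03 : 16.24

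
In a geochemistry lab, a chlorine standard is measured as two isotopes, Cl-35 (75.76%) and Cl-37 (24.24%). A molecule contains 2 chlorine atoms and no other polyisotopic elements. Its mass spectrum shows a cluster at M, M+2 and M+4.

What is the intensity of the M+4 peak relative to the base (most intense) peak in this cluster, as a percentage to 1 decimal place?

Binomial terms of (0.7576 + 0.2424)^2: M 0.5740, M+2 0.3673, M+4 0.0588 → M is the base peak.
P(M) = C(2,0) × 0.7576^2 × 0.2424^0 = 1 × 0.57395776 × 1.0000 = 0.573958 (base)
P(M+4) = C(2,2) × 0.7576^0 × 0.2424^2 = 1 × 1.0000 × 0.05875776 = 0.058758
Relative intensity = 0.058758 / 0.573958 × 100 = 10.2

10.2%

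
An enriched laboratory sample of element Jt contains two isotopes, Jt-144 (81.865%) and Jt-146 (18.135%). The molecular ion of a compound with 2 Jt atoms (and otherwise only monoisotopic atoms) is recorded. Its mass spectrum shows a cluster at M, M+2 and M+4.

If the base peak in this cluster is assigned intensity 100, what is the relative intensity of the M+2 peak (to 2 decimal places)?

Binomial terms of (0.81865 + 0.18135)^2: M 0.6702, M+2 0.2969, M+4 0.0329 → M is the base peak.
P(M) = C(2,0) × 0.81865^2 × 0.18135^0 = 1 × 0.67018782 × 1.0000 = 0.670188 (base)
P(M+2) = C(2,1) × 0.81865^1 × 0.18135^1 = 2 × 0.81865 × 0.18135 = 0.296924
Relative intensity = 0.296924 / 0.670188 × 100 = 44.30

44.30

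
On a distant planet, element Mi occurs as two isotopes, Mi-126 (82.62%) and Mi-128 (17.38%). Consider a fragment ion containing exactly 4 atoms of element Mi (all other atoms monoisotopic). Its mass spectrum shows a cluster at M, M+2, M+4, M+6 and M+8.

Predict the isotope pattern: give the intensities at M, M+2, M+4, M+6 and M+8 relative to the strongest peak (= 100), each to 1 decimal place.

Expanding (0.8262 + 0.1738)^4:
P(M) = 0.8262^4 = 0.465952
P(M+2) = 4 × 0.8262^3 × 0.1738^1 = 0.392072
P(M+4) = 6 × 0.8262^2 × 0.1738^2 = 0.123715
P(M+6) = 4 × 0.8262^1 × 0.1738^3 = 0.017350
P(M+8) = 0.1738^4 = 0.000912
The M peak is largest (0.465952); scaling to 100 gives 100.0 : 84.1 : 26.6 : 3.7 : 0.2.

100.0 : 84.1 : 26.6 : 3.7 : 0.2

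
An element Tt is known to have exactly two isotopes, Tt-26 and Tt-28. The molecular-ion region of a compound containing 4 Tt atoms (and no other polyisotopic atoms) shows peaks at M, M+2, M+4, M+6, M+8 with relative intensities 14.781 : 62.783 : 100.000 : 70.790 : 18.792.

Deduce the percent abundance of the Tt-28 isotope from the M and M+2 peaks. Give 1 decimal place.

If p is the fraction of Tt that is Tt-26, then I(M+2)/I(M) = [C(4,1)·p^3·(1−p)] / p^4 = 4·(1−p)/p = 62.783/14.781 = 4.2475
(1−p)/p = 4.2475/4 = 1.0619  ⇒  p = 1/(1 + 1.0619) = 0.4850
Tt-26: 48.5%, Tt-28: 51.5%.

51.5%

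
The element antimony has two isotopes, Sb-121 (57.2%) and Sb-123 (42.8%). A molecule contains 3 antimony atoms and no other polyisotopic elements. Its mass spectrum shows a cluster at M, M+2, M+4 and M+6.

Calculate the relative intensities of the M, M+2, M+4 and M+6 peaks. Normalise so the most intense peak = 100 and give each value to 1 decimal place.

44.5 : 100.0 : 74.8 : 18.7

The 3 Sb atoms are independent, so intensities follow the terms of (0.572 + 0.428)^3.
P(M) = 0.572^3 = 0.187149
P(M+2) = 3 × 0.572^2 × 0.428^1 = 0.420104
P(M+4) = 3 × 0.572^1 × 0.428^2 = 0.314344
P(M+6) = 0.428^3 = 0.078403
The M+2 peak is largest (0.420104); scaling to 100 gives 44.5 : 100.0 : 74.8 : 18.7.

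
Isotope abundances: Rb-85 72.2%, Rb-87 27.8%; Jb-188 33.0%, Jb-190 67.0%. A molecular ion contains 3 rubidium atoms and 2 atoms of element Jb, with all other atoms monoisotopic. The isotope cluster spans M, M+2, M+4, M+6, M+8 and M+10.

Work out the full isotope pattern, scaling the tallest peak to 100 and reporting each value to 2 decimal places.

10.80 : 56.34 : 100.00 : 71.56 : 22.31 : 2.54

Rubidium pattern (n=3): 0.37636705 : 0.43475086 : 0.16739714 : 0.02148495
Element Jb pattern (n=2): 0.1089 : 0.4422 : 0.4489
Convolve the two distributions (both contribute in 2-u steps):
  M: 0.37636705×0.1089 = 0.040986
  M+2: 0.37636705×0.4422 + 0.43475086×0.1089 = 0.213774
  M+4: 0.37636705×0.4489 + 0.43475086×0.4422 + 0.16739714×0.1089 = 0.379428
  M+6: 0.43475086×0.4489 + 0.16739714×0.4422 + 0.02148495×0.1089 = 0.271522
  M+8: 0.16739714×0.4489 + 0.02148495×0.4422 = 0.084645
  M+10: 0.02148495×0.4489 = 0.009645
Scale to base peak (0.379428) = 100: 10.80 : 56.34 : 100.00 : 71.56 : 22.31 : 2.54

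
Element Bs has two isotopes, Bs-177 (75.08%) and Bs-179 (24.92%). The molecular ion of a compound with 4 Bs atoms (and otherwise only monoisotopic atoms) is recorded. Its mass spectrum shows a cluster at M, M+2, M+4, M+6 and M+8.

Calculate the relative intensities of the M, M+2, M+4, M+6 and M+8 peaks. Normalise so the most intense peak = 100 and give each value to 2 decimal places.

75.32 : 100.00 : 49.79 : 11.02 : 0.91

Expanding (0.7508 + 0.2492)^4:
P(M) = 0.7508^4 = 0.317758
P(M+2) = 4 × 0.7508^3 × 0.2492^1 = 0.421872
P(M+4) = 6 × 0.7508^2 × 0.2492^2 = 0.210037
P(M+6) = 4 × 0.7508^1 × 0.2492^3 = 0.046476
P(M+8) = 0.2492^4 = 0.003856
The M+2 peak is largest (0.421872); scaling to 100 gives 75.32 : 100.00 : 49.79 : 11.02 : 0.91.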